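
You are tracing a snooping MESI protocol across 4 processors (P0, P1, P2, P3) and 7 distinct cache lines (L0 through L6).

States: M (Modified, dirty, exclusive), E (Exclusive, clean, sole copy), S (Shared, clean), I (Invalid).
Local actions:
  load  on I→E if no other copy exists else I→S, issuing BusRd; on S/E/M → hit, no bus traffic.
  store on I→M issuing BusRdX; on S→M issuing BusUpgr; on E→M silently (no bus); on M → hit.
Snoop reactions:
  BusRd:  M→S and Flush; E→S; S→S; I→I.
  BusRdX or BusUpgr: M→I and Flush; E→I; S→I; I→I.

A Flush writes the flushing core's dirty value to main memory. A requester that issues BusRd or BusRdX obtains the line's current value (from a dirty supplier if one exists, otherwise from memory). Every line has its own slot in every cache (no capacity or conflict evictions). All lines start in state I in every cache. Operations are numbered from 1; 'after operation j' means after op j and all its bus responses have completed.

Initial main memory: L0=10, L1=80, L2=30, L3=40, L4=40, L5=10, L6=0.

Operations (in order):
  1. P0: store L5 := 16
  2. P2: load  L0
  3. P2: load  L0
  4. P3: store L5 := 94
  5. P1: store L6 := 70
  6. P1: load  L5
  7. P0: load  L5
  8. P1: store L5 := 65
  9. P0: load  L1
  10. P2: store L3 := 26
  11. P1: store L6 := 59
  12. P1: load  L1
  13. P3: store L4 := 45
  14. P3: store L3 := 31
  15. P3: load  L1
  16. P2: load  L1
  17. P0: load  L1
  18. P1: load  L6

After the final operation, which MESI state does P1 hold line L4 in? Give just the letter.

[1] P0: store L5 := 16 | P0:M(16), P1:I, P2:I, P3:I | bus: BusRdX
[2] P2: load  L0 | P0:I, P1:I, P2:E(10), P3:I | bus: BusRd
[3] P2: load  L0 | P0:I, P1:I, P2:E(10), P3:I | bus: none
[4] P3: store L5 := 94 | P0:I, P1:I, P2:I, P3:M(94) | bus: BusRdX,Flush
[5] P1: store L6 := 70 | P0:I, P1:M(70), P2:I, P3:I | bus: BusRdX
[6] P1: load  L5 | P0:I, P1:S(94), P2:I, P3:S(94) | bus: BusRd,Flush
[7] P0: load  L5 | P0:S(94), P1:S(94), P2:I, P3:S(94) | bus: BusRd
[8] P1: store L5 := 65 | P0:I, P1:M(65), P2:I, P3:I | bus: BusUpgr
[9] P0: load  L1 | P0:E(80), P1:I, P2:I, P3:I | bus: BusRd
[10] P2: store L3 := 26 | P0:I, P1:I, P2:M(26), P3:I | bus: BusRdX
[11] P1: store L6 := 59 | P0:I, P1:M(59), P2:I, P3:I | bus: none
[12] P1: load  L1 | P0:S(80), P1:S(80), P2:I, P3:I | bus: BusRd
[13] P3: store L4 := 45 | P0:I, P1:I, P2:I, P3:M(45) | bus: BusRdX
[14] P3: store L3 := 31 | P0:I, P1:I, P2:I, P3:M(31) | bus: BusRdX,Flush
[15] P3: load  L1 | P0:S(80), P1:S(80), P2:I, P3:S(80) | bus: BusRd
[16] P2: load  L1 | P0:S(80), P1:S(80), P2:S(80), P3:S(80) | bus: BusRd
[17] P0: load  L1 | P0:S(80), P1:S(80), P2:S(80), P3:S(80) | bus: none
[18] P1: load  L6 | P0:I, P1:M(59), P2:I, P3:I | bus: none

state = I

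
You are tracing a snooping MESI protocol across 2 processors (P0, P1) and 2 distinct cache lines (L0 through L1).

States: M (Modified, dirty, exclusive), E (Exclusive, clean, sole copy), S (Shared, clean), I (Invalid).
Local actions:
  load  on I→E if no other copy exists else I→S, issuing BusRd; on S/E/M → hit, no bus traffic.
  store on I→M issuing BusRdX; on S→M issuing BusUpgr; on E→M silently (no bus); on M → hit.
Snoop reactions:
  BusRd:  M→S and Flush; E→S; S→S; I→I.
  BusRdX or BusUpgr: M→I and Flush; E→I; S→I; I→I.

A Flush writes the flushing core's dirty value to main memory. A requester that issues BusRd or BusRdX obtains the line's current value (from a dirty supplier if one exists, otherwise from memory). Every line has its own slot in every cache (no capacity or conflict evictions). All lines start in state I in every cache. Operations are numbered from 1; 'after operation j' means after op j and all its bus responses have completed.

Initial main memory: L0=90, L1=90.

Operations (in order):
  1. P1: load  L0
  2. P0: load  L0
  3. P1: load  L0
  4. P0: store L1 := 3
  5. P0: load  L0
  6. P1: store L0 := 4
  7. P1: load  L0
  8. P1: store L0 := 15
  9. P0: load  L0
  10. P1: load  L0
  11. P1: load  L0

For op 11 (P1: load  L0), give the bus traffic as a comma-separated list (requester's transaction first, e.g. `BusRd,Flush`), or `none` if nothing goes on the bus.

bus = none

  op1 P1: load  L0 → I/E on L0; bus BusRd; mem=90
  op2 P0: load  L0 → S/S on L0; bus BusRd; mem=90
  op3 P1: load  L0 → S/S on L0; bus (none); mem=90
  op4 P0: store L1 := 3 → M/I on L1; bus BusRdX; mem=90
  op5 P0: load  L0 → S/S on L0; bus (none); mem=90
  op6 P1: store L0 := 4 → I/M on L0; bus BusUpgr; mem=90
  op7 P1: load  L0 → I/M on L0; bus (none); mem=90
  op8 P1: store L0 := 15 → I/M on L0; bus (none); mem=90
  op9 P0: load  L0 → S/S on L0; bus BusRd Flush; mem=15
  op10 P1: load  L0 → S/S on L0; bus (none); mem=15
  op11 P1: load  L0 → S/S on L0; bus (none); mem=15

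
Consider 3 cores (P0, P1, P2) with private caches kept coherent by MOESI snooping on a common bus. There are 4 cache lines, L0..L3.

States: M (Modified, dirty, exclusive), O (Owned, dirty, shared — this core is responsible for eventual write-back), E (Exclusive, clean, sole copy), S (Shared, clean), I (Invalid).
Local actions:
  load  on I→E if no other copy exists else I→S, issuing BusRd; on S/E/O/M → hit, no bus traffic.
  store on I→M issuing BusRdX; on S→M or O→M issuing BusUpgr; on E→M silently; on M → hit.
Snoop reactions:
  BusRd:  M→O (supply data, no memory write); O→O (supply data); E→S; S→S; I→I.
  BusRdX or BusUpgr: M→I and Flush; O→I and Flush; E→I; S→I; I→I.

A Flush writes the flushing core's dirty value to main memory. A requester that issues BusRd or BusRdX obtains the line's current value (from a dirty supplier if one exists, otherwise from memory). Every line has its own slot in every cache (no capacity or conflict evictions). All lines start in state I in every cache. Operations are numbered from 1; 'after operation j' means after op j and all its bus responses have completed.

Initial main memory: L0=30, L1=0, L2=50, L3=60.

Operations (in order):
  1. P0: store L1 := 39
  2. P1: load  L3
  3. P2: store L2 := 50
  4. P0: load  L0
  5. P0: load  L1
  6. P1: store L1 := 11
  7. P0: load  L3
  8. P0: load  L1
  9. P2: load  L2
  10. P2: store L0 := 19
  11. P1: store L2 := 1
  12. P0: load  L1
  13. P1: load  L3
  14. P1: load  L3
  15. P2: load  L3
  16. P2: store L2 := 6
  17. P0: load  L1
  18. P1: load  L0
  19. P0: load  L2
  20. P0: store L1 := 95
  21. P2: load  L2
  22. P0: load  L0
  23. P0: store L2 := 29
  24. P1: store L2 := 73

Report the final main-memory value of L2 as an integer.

  op1 P0: store L1 := 39 → M/I/I on L1; bus BusRdX; mem=0
  op2 P1: load  L3 → I/E/I on L3; bus BusRd; mem=60
  op3 P2: store L2 := 50 → I/I/M on L2; bus BusRdX; mem=50
  op4 P0: load  L0 → E/I/I on L0; bus BusRd; mem=30
  op5 P0: load  L1 → M/I/I on L1; bus (none); mem=0
  op6 P1: store L1 := 11 → I/M/I on L1; bus BusRdX Flush; mem=39
  op7 P0: load  L3 → S/S/I on L3; bus BusRd; mem=60
  op8 P0: load  L1 → S/O/I on L1; bus BusRd; mem=39
  op9 P2: load  L2 → I/I/M on L2; bus (none); mem=50
  op10 P2: store L0 := 19 → I/I/M on L0; bus BusRdX; mem=30
  op11 P1: store L2 := 1 → I/M/I on L2; bus BusRdX Flush; mem=50
  op12 P0: load  L1 → S/O/I on L1; bus (none); mem=39
  op13 P1: load  L3 → S/S/I on L3; bus (none); mem=60
  op14 P1: load  L3 → S/S/I on L3; bus (none); mem=60
  op15 P2: load  L3 → S/S/S on L3; bus BusRd; mem=60
  op16 P2: store L2 := 6 → I/I/M on L2; bus BusRdX Flush; mem=1
  op17 P0: load  L1 → S/O/I on L1; bus (none); mem=39
  op18 P1: load  L0 → I/S/O on L0; bus BusRd; mem=30
  op19 P0: load  L2 → S/I/O on L2; bus BusRd; mem=1
  op20 P0: store L1 := 95 → M/I/I on L1; bus BusUpgr Flush; mem=11
  op21 P2: load  L2 → S/I/O on L2; bus (none); mem=1
  op22 P0: load  L0 → S/S/O on L0; bus BusRd; mem=30
  op23 P0: store L2 := 29 → M/I/I on L2; bus BusUpgr Flush; mem=6
  op24 P1: store L2 := 73 → I/M/I on L2; bus BusRdX Flush; mem=29

memory[L2] = 29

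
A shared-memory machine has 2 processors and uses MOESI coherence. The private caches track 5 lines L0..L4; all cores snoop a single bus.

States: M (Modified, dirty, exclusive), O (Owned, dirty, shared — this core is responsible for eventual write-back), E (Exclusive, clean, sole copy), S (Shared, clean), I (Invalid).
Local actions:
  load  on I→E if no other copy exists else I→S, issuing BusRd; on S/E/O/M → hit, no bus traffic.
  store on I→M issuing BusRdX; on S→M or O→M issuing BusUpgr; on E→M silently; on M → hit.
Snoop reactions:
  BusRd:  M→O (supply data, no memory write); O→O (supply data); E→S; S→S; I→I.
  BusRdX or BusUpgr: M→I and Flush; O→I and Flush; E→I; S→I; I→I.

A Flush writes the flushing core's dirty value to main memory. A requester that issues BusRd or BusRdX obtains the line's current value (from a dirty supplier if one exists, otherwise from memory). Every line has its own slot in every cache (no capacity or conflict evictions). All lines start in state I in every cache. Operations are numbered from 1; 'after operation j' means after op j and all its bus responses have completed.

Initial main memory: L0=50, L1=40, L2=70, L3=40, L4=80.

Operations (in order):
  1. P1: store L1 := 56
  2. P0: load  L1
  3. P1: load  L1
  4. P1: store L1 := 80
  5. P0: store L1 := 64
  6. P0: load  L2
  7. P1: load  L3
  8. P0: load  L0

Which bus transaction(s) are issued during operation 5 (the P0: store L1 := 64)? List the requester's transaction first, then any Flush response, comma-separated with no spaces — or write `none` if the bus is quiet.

1. P1: store L1 := 56  bus=[BusRdX]  L1: P0=I P1=M  mem[L1]=40
2. P0: load  L1  bus=[BusRd]  L1: P0=S P1=O  mem[L1]=40
3. P1: load  L1  bus=[-]  L1: P0=S P1=O  mem[L1]=40
4. P1: store L1 := 80  bus=[BusUpgr]  L1: P0=I P1=M  mem[L1]=40
5. P0: store L1 := 64  bus=[BusRdX,Flush]  L1: P0=M P1=I  mem[L1]=80
6. P0: load  L2  bus=[BusRd]  L2: P0=E P1=I  mem[L2]=70
7. P1: load  L3  bus=[BusRd]  L3: P0=I P1=E  mem[L3]=40
8. P0: load  L0  bus=[BusRd]  L0: P0=E P1=I  mem[L0]=50

bus = BusRdX,Flush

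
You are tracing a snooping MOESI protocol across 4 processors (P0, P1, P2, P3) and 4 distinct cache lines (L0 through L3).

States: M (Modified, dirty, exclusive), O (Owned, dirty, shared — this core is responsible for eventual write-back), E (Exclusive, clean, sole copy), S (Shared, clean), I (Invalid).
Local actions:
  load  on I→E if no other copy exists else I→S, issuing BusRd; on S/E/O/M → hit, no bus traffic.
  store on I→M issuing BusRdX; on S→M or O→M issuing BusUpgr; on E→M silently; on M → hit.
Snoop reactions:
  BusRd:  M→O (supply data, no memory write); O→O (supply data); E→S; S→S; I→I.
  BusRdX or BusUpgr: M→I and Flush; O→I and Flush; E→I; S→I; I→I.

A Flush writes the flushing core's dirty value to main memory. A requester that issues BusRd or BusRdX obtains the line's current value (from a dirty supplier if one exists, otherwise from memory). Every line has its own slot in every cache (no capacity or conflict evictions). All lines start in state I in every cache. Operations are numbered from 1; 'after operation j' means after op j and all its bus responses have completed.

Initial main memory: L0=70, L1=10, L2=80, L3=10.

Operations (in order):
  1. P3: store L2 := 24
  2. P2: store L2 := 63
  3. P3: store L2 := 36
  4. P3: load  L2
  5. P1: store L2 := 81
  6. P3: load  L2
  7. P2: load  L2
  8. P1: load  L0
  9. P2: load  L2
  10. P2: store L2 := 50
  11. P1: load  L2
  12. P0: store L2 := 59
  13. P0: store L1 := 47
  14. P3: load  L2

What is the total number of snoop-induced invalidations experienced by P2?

  op1 P3: store L2 := 24 → I/I/I/M on L2; bus BusRdX; mem=80
  op2 P2: store L2 := 63 → I/I/M/I on L2; bus BusRdX Flush; mem=24
  op3 P3: store L2 := 36 → I/I/I/M on L2; bus BusRdX Flush; mem=63
  op4 P3: load  L2 → I/I/I/M on L2; bus (none); mem=63
  op5 P1: store L2 := 81 → I/M/I/I on L2; bus BusRdX Flush; mem=36
  op6 P3: load  L2 → I/O/I/S on L2; bus BusRd; mem=36
  op7 P2: load  L2 → I/O/S/S on L2; bus BusRd; mem=36
  op8 P1: load  L0 → I/E/I/I on L0; bus BusRd; mem=70
  op9 P2: load  L2 → I/O/S/S on L2; bus (none); mem=36
  op10 P2: store L2 := 50 → I/I/M/I on L2; bus BusUpgr Flush; mem=81
  op11 P1: load  L2 → I/S/O/I on L2; bus BusRd; mem=81
  op12 P0: store L2 := 59 → M/I/I/I on L2; bus BusRdX Flush; mem=50
  op13 P0: store L1 := 47 → M/I/I/I on L1; bus BusRdX; mem=10
  op14 P3: load  L2 → O/I/I/S on L2; bus BusRd; mem=50

invalidations = 2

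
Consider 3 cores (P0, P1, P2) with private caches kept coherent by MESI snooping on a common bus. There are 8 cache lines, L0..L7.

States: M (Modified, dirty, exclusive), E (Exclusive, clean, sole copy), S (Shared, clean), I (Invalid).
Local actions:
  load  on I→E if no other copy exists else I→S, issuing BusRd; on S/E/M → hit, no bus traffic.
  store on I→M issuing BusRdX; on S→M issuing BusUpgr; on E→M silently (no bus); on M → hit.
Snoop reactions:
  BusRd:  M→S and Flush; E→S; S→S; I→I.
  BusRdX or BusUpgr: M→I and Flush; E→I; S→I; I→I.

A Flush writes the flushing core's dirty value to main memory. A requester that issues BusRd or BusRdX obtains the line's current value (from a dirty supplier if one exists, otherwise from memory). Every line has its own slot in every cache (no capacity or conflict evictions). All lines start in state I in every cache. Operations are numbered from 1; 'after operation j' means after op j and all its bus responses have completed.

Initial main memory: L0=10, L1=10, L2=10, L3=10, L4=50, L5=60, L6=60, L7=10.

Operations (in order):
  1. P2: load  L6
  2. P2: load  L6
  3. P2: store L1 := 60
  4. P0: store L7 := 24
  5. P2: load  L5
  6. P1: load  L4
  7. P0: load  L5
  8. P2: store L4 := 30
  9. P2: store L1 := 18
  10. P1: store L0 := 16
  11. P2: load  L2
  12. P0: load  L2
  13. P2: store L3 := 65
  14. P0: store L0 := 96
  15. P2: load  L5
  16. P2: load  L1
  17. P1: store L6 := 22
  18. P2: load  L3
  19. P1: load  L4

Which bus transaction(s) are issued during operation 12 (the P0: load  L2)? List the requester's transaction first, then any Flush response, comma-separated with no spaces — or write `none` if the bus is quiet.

bus = BusRd

1. P2: load  L6  bus=[BusRd]  L6: P0=I P1=I P2=E  mem[L6]=60
2. P2: load  L6  bus=[-]  L6: P0=I P1=I P2=E  mem[L6]=60
3. P2: store L1 := 60  bus=[BusRdX]  L1: P0=I P1=I P2=M  mem[L1]=10
4. P0: store L7 := 24  bus=[BusRdX]  L7: P0=M P1=I P2=I  mem[L7]=10
5. P2: load  L5  bus=[BusRd]  L5: P0=I P1=I P2=E  mem[L5]=60
6. P1: load  L4  bus=[BusRd]  L4: P0=I P1=E P2=I  mem[L4]=50
7. P0: load  L5  bus=[BusRd]  L5: P0=S P1=I P2=S  mem[L5]=60
8. P2: store L4 := 30  bus=[BusRdX]  L4: P0=I P1=I P2=M  mem[L4]=50
9. P2: store L1 := 18  bus=[-]  L1: P0=I P1=I P2=M  mem[L1]=10
10. P1: store L0 := 16  bus=[BusRdX]  L0: P0=I P1=M P2=I  mem[L0]=10
11. P2: load  L2  bus=[BusRd]  L2: P0=I P1=I P2=E  mem[L2]=10
12. P0: load  L2  bus=[BusRd]  L2: P0=S P1=I P2=S  mem[L2]=10
13. P2: store L3 := 65  bus=[BusRdX]  L3: P0=I P1=I P2=M  mem[L3]=10
14. P0: store L0 := 96  bus=[BusRdX,Flush]  L0: P0=M P1=I P2=I  mem[L0]=16
15. P2: load  L5  bus=[-]  L5: P0=S P1=I P2=S  mem[L5]=60
16. P2: load  L1  bus=[-]  L1: P0=I P1=I P2=M  mem[L1]=10
17. P1: store L6 := 22  bus=[BusRdX]  L6: P0=I P1=M P2=I  mem[L6]=60
18. P2: load  L3  bus=[-]  L3: P0=I P1=I P2=M  mem[L3]=10
19. P1: load  L4  bus=[BusRd,Flush]  L4: P0=I P1=S P2=S  mem[L4]=30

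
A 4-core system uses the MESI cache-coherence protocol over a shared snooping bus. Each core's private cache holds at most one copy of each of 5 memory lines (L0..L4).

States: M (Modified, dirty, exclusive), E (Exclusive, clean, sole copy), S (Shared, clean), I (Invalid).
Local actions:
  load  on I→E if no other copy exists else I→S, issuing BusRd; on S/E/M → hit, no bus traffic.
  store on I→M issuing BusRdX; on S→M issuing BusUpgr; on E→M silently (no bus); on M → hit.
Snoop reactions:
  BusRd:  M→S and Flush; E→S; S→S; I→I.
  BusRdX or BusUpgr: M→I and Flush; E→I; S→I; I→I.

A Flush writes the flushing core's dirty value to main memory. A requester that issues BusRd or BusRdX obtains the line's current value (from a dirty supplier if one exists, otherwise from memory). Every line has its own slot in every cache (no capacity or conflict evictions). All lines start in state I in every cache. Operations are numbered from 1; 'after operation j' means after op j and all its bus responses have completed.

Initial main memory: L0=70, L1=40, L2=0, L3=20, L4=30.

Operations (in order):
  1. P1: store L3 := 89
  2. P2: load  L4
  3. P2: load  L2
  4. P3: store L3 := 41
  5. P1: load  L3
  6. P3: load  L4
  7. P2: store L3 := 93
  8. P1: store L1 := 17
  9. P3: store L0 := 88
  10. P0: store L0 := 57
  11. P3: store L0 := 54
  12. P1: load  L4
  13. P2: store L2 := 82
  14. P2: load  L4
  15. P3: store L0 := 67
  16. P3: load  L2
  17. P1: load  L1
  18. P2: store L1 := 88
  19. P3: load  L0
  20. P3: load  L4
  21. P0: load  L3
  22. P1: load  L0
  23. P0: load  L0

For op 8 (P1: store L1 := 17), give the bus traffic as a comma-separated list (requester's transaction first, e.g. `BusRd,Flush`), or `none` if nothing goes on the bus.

bus = BusRdX

step 1: P1: store L3 := 89  ⟶  IMII  (L3)  txn=BusRdX  M[L3]=20
step 2: P2: load  L4  ⟶  IIEI  (L4)  txn=BusRd  M[L4]=30
step 3: P2: load  L2  ⟶  IIEI  (L2)  txn=BusRd  M[L2]=0
step 4: P3: store L3 := 41  ⟶  IIIM  (L3)  txn=BusRdX+Flush  M[L3]=89
step 5: P1: load  L3  ⟶  ISIS  (L3)  txn=BusRd+Flush  M[L3]=41
step 6: P3: load  L4  ⟶  IISS  (L4)  txn=BusRd  M[L4]=30
step 7: P2: store L3 := 93  ⟶  IIMI  (L3)  txn=BusRdX  M[L3]=41
step 8: P1: store L1 := 17  ⟶  IMII  (L1)  txn=BusRdX  M[L1]=40
step 9: P3: store L0 := 88  ⟶  IIIM  (L0)  txn=BusRdX  M[L0]=70
step 10: P0: store L0 := 57  ⟶  MIII  (L0)  txn=BusRdX+Flush  M[L0]=88
step 11: P3: store L0 := 54  ⟶  IIIM  (L0)  txn=BusRdX+Flush  M[L0]=57
step 12: P1: load  L4  ⟶  ISSS  (L4)  txn=BusRd  M[L4]=30
step 13: P2: store L2 := 82  ⟶  IIMI  (L2)  txn=∅  M[L2]=0
step 14: P2: load  L4  ⟶  ISSS  (L4)  txn=∅  M[L4]=30
step 15: P3: store L0 := 67  ⟶  IIIM  (L0)  txn=∅  M[L0]=57
step 16: P3: load  L2  ⟶  IISS  (L2)  txn=BusRd+Flush  M[L2]=82
step 17: P1: load  L1  ⟶  IMII  (L1)  txn=∅  M[L1]=40
step 18: P2: store L1 := 88  ⟶  IIMI  (L1)  txn=BusRdX+Flush  M[L1]=17
step 19: P3: load  L0  ⟶  IIIM  (L0)  txn=∅  M[L0]=57
step 20: P3: load  L4  ⟶  ISSS  (L4)  txn=∅  M[L4]=30
step 21: P0: load  L3  ⟶  SISI  (L3)  txn=BusRd+Flush  M[L3]=93
step 22: P1: load  L0  ⟶  ISIS  (L0)  txn=BusRd+Flush  M[L0]=67
step 23: P0: load  L0  ⟶  SSIS  (L0)  txn=BusRd  M[L0]=67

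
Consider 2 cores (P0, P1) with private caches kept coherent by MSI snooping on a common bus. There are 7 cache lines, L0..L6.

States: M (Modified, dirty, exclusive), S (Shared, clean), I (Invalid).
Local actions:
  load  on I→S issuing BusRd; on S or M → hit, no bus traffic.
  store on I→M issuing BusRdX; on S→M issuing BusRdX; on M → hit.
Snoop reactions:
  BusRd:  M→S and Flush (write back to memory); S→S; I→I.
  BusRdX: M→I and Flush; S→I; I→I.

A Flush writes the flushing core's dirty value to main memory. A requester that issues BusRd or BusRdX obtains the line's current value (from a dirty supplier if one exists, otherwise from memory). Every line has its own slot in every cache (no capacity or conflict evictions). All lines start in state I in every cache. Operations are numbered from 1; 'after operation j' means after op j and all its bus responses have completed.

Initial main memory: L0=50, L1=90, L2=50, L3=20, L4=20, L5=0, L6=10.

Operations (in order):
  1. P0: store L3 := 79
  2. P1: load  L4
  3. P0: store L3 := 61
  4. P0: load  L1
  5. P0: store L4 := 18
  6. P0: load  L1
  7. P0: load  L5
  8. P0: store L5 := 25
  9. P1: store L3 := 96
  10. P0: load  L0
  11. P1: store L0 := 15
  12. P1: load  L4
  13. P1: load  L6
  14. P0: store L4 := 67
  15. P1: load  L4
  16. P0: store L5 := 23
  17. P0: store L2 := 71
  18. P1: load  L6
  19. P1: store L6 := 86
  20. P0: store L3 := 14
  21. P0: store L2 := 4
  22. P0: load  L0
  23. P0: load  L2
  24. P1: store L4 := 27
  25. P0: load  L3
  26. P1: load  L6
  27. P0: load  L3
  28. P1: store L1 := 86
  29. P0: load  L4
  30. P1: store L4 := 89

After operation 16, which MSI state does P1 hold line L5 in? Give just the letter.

state = I

  op1 P0: store L3 := 79 → M/I on L3; bus BusRdX; mem=20
  op2 P1: load  L4 → I/S on L4; bus BusRd; mem=20
  op3 P0: store L3 := 61 → M/I on L3; bus (none); mem=20
  op4 P0: load  L1 → S/I on L1; bus BusRd; mem=90
  op5 P0: store L4 := 18 → M/I on L4; bus BusRdX; mem=20
  op6 P0: load  L1 → S/I on L1; bus (none); mem=90
  op7 P0: load  L5 → S/I on L5; bus BusRd; mem=0
  op8 P0: store L5 := 25 → M/I on L5; bus BusRdX; mem=0
  op9 P1: store L3 := 96 → I/M on L3; bus BusRdX Flush; mem=61
  op10 P0: load  L0 → S/I on L0; bus BusRd; mem=50
  op11 P1: store L0 := 15 → I/M on L0; bus BusRdX; mem=50
  op12 P1: load  L4 → S/S on L4; bus BusRd Flush; mem=18
  op13 P1: load  L6 → I/S on L6; bus BusRd; mem=10
  op14 P0: store L4 := 67 → M/I on L4; bus BusRdX; mem=18
  op15 P1: load  L4 → S/S on L4; bus BusRd Flush; mem=67
  op16 P0: store L5 := 23 → M/I on L5; bus (none); mem=0
  op17 P0: store L2 := 71 → M/I on L2; bus BusRdX; mem=50
  op18 P1: load  L6 → I/S on L6; bus (none); mem=10
  op19 P1: store L6 := 86 → I/M on L6; bus BusRdX; mem=10
  op20 P0: store L3 := 14 → M/I on L3; bus BusRdX Flush; mem=96
  op21 P0: store L2 := 4 → M/I on L2; bus (none); mem=50
  op22 P0: load  L0 → S/S on L0; bus BusRd Flush; mem=15
  op23 P0: load  L2 → M/I on L2; bus (none); mem=50
  op24 P1: store L4 := 27 → I/M on L4; bus BusRdX; mem=67
  op25 P0: load  L3 → M/I on L3; bus (none); mem=96
  op26 P1: load  L6 → I/M on L6; bus (none); mem=10
  op27 P0: load  L3 → M/I on L3; bus (none); mem=96
  op28 P1: store L1 := 86 → I/M on L1; bus BusRdX; mem=90
  op29 P0: load  L4 → S/S on L4; bus BusRd Flush; mem=27
  op30 P1: store L4 := 89 → I/M on L4; bus BusRdX; mem=27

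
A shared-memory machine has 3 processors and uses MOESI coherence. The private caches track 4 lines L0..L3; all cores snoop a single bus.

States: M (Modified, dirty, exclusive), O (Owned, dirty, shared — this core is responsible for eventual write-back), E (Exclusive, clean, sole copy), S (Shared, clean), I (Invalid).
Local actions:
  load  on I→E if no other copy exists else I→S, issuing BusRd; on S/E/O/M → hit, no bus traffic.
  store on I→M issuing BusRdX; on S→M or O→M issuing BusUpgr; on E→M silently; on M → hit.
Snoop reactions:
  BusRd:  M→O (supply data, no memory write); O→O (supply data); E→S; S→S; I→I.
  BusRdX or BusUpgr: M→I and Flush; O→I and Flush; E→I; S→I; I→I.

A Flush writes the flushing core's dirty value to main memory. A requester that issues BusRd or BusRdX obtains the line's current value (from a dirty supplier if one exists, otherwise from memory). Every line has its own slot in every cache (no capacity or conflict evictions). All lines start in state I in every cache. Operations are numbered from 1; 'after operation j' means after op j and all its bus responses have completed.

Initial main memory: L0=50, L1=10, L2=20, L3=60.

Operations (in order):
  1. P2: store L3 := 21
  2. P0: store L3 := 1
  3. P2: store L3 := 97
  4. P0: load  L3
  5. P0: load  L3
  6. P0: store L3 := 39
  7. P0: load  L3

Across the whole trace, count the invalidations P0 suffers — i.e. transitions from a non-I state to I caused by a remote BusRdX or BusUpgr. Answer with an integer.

  op1 P2: store L3 := 21 → I/I/M on L3; bus BusRdX; mem=60
  op2 P0: store L3 := 1 → M/I/I on L3; bus BusRdX Flush; mem=21
  op3 P2: store L3 := 97 → I/I/M on L3; bus BusRdX Flush; mem=1
  op4 P0: load  L3 → S/I/O on L3; bus BusRd; mem=1
  op5 P0: load  L3 → S/I/O on L3; bus (none); mem=1
  op6 P0: store L3 := 39 → M/I/I on L3; bus BusUpgr Flush; mem=97
  op7 P0: load  L3 → M/I/I on L3; bus (none); mem=97

invalidations = 1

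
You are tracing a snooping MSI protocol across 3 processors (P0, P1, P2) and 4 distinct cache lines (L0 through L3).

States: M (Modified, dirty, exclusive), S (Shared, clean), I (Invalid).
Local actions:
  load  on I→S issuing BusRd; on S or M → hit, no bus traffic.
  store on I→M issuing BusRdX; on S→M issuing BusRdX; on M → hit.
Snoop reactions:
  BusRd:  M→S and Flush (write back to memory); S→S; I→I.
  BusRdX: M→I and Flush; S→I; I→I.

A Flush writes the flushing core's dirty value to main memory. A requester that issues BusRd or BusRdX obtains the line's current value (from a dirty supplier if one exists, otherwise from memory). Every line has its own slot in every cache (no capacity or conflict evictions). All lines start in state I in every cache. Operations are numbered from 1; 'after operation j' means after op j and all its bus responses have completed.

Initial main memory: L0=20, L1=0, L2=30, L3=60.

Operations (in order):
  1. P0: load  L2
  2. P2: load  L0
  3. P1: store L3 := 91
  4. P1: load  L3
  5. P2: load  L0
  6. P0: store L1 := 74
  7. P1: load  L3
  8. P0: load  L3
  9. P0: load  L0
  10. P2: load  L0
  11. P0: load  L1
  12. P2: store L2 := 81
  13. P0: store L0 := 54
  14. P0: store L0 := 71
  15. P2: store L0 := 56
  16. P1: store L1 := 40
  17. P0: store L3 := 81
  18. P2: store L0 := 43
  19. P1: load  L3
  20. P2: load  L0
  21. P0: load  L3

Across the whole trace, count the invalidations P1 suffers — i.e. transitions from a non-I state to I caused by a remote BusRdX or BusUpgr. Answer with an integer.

invalidations = 1

step 1: P0: load  L2  ⟶  SII  (L2)  txn=BusRd  M[L2]=30
step 2: P2: load  L0  ⟶  IIS  (L0)  txn=BusRd  M[L0]=20
step 3: P1: store L3 := 91  ⟶  IMI  (L3)  txn=BusRdX  M[L3]=60
step 4: P1: load  L3  ⟶  IMI  (L3)  txn=∅  M[L3]=60
step 5: P2: load  L0  ⟶  IIS  (L0)  txn=∅  M[L0]=20
step 6: P0: store L1 := 74  ⟶  MII  (L1)  txn=BusRdX  M[L1]=0
step 7: P1: load  L3  ⟶  IMI  (L3)  txn=∅  M[L3]=60
step 8: P0: load  L3  ⟶  SSI  (L3)  txn=BusRd+Flush  M[L3]=91
step 9: P0: load  L0  ⟶  SIS  (L0)  txn=BusRd  M[L0]=20
step 10: P2: load  L0  ⟶  SIS  (L0)  txn=∅  M[L0]=20
step 11: P0: load  L1  ⟶  MII  (L1)  txn=∅  M[L1]=0
step 12: P2: store L2 := 81  ⟶  IIM  (L2)  txn=BusRdX  M[L2]=30
step 13: P0: store L0 := 54  ⟶  MII  (L0)  txn=BusRdX  M[L0]=20
step 14: P0: store L0 := 71  ⟶  MII  (L0)  txn=∅  M[L0]=20
step 15: P2: store L0 := 56  ⟶  IIM  (L0)  txn=BusRdX+Flush  M[L0]=71
step 16: P1: store L1 := 40  ⟶  IMI  (L1)  txn=BusRdX+Flush  M[L1]=74
step 17: P0: store L3 := 81  ⟶  MII  (L3)  txn=BusRdX  M[L3]=91
step 18: P2: store L0 := 43  ⟶  IIM  (L0)  txn=∅  M[L0]=71
step 19: P1: load  L3  ⟶  SSI  (L3)  txn=BusRd+Flush  M[L3]=81
step 20: P2: load  L0  ⟶  IIM  (L0)  txn=∅  M[L0]=71
step 21: P0: load  L3  ⟶  SSI  (L3)  txn=∅  M[L3]=81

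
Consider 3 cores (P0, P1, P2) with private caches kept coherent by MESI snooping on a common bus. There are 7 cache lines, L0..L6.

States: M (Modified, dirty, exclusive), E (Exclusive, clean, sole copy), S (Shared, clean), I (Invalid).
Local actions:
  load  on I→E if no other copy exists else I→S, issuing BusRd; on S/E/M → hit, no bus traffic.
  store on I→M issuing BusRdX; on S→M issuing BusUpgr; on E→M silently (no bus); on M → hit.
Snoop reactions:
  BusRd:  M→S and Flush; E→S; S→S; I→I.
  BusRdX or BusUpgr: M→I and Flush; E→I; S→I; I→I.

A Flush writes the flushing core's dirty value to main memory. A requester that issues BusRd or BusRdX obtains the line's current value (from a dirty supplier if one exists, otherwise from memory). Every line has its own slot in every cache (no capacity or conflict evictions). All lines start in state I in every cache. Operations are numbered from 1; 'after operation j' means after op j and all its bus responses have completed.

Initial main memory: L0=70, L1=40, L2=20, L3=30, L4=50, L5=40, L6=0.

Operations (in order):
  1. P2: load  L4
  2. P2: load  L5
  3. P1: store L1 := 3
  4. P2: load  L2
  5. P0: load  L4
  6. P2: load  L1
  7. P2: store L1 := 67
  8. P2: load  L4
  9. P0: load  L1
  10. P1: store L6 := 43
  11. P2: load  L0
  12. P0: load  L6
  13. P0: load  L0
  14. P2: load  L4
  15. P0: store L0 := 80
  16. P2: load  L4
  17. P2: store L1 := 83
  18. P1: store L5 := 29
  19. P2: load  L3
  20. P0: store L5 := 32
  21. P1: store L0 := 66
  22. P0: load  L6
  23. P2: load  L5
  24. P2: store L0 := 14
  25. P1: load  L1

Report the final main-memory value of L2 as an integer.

memory[L2] = 20

step 1: P2: load  L4  ⟶  IIE  (L4)  txn=BusRd  M[L4]=50
step 2: P2: load  L5  ⟶  IIE  (L5)  txn=BusRd  M[L5]=40
step 3: P1: store L1 := 3  ⟶  IMI  (L1)  txn=BusRdX  M[L1]=40
step 4: P2: load  L2  ⟶  IIE  (L2)  txn=BusRd  M[L2]=20
step 5: P0: load  L4  ⟶  SIS  (L4)  txn=BusRd  M[L4]=50
step 6: P2: load  L1  ⟶  ISS  (L1)  txn=BusRd+Flush  M[L1]=3
step 7: P2: store L1 := 67  ⟶  IIM  (L1)  txn=BusUpgr  M[L1]=3
step 8: P2: load  L4  ⟶  SIS  (L4)  txn=∅  M[L4]=50
step 9: P0: load  L1  ⟶  SIS  (L1)  txn=BusRd+Flush  M[L1]=67
step 10: P1: store L6 := 43  ⟶  IMI  (L6)  txn=BusRdX  M[L6]=0
step 11: P2: load  L0  ⟶  IIE  (L0)  txn=BusRd  M[L0]=70
step 12: P0: load  L6  ⟶  SSI  (L6)  txn=BusRd+Flush  M[L6]=43
step 13: P0: load  L0  ⟶  SIS  (L0)  txn=BusRd  M[L0]=70
step 14: P2: load  L4  ⟶  SIS  (L4)  txn=∅  M[L4]=50
step 15: P0: store L0 := 80  ⟶  MII  (L0)  txn=BusUpgr  M[L0]=70
step 16: P2: load  L4  ⟶  SIS  (L4)  txn=∅  M[L4]=50
step 17: P2: store L1 := 83  ⟶  IIM  (L1)  txn=BusUpgr  M[L1]=67
step 18: P1: store L5 := 29  ⟶  IMI  (L5)  txn=BusRdX  M[L5]=40
step 19: P2: load  L3  ⟶  IIE  (L3)  txn=BusRd  M[L3]=30
step 20: P0: store L5 := 32  ⟶  MII  (L5)  txn=BusRdX+Flush  M[L5]=29
step 21: P1: store L0 := 66  ⟶  IMI  (L0)  txn=BusRdX+Flush  M[L0]=80
step 22: P0: load  L6  ⟶  SSI  (L6)  txn=∅  M[L6]=43
step 23: P2: load  L5  ⟶  SIS  (L5)  txn=BusRd+Flush  M[L5]=32
step 24: P2: store L0 := 14  ⟶  IIM  (L0)  txn=BusRdX+Flush  M[L0]=66
step 25: P1: load  L1  ⟶  ISS  (L1)  txn=BusRd+Flush  M[L1]=83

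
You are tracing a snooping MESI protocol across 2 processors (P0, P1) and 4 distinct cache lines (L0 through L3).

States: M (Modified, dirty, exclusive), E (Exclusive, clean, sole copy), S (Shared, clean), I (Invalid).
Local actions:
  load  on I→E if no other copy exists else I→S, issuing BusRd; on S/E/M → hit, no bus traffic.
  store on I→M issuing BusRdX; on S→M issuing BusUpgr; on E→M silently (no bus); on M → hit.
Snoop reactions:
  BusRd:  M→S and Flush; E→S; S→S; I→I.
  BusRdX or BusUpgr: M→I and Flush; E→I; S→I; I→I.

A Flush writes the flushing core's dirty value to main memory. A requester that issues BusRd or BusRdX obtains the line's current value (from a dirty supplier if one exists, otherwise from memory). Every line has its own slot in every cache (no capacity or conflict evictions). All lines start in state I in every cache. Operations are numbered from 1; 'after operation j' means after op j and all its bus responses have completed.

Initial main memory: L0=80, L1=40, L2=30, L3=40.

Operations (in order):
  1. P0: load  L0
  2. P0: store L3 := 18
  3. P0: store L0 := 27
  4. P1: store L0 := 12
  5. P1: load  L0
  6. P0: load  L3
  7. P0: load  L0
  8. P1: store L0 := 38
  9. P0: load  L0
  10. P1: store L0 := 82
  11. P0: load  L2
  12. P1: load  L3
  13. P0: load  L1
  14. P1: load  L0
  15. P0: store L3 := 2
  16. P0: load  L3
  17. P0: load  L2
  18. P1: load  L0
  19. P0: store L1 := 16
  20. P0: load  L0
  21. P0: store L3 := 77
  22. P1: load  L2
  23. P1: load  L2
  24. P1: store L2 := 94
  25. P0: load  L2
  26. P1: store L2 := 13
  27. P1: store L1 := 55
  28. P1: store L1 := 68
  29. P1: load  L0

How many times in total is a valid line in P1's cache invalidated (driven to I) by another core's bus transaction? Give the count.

invalidations = 1

  op1 P0: load  L0 → E/I on L0; bus BusRd; mem=80
  op2 P0: store L3 := 18 → M/I on L3; bus BusRdX; mem=40
  op3 P0: store L0 := 27 → M/I on L0; bus (none); mem=80
  op4 P1: store L0 := 12 → I/M on L0; bus BusRdX Flush; mem=27
  op5 P1: load  L0 → I/M on L0; bus (none); mem=27
  op6 P0: load  L3 → M/I on L3; bus (none); mem=40
  op7 P0: load  L0 → S/S on L0; bus BusRd Flush; mem=12
  op8 P1: store L0 := 38 → I/M on L0; bus BusUpgr; mem=12
  op9 P0: load  L0 → S/S on L0; bus BusRd Flush; mem=38
  op10 P1: store L0 := 82 → I/M on L0; bus BusUpgr; mem=38
  op11 P0: load  L2 → E/I on L2; bus BusRd; mem=30
  op12 P1: load  L3 → S/S on L3; bus BusRd Flush; mem=18
  op13 P0: load  L1 → E/I on L1; bus BusRd; mem=40
  op14 P1: load  L0 → I/M on L0; bus (none); mem=38
  op15 P0: store L3 := 2 → M/I on L3; bus BusUpgr; mem=18
  op16 P0: load  L3 → M/I on L3; bus (none); mem=18
  op17 P0: load  L2 → E/I on L2; bus (none); mem=30
  op18 P1: load  L0 → I/M on L0; bus (none); mem=38
  op19 P0: store L1 := 16 → M/I on L1; bus (none); mem=40
  op20 P0: load  L0 → S/S on L0; bus BusRd Flush; mem=82
  op21 P0: store L3 := 77 → M/I on L3; bus (none); mem=18
  op22 P1: load  L2 → S/S on L2; bus BusRd; mem=30
  op23 P1: load  L2 → S/S on L2; bus (none); mem=30
  op24 P1: store L2 := 94 → I/M on L2; bus BusUpgr; mem=30
  op25 P0: load  L2 → S/S on L2; bus BusRd Flush; mem=94
  op26 P1: store L2 := 13 → I/M on L2; bus BusUpgr; mem=94
  op27 P1: store L1 := 55 → I/M on L1; bus BusRdX Flush; mem=16
  op28 P1: store L1 := 68 → I/M on L1; bus (none); mem=16
  op29 P1: load  L0 → S/S on L0; bus (none); mem=82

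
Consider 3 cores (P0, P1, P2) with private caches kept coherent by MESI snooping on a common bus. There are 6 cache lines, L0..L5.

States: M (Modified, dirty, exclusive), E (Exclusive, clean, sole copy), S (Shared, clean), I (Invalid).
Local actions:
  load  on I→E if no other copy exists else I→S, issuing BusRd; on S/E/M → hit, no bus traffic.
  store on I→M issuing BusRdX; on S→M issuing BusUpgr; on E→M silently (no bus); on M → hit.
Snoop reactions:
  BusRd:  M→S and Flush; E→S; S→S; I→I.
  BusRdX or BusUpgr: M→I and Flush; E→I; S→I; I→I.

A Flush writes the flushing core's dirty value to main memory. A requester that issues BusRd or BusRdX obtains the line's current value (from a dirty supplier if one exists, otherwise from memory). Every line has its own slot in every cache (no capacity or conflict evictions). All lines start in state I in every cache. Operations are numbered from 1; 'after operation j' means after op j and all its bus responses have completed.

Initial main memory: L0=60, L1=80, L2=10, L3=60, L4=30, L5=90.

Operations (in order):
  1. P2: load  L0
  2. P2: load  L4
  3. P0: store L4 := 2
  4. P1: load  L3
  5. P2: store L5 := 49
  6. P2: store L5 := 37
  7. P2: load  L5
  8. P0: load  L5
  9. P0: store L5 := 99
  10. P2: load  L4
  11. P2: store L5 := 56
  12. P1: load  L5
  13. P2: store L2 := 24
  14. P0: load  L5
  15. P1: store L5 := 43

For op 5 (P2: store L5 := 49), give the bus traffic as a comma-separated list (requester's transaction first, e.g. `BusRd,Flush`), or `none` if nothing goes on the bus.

bus = BusRdX

[1] P2: load  L0 | P0:I, P1:I, P2:E(60) | bus: BusRd
[2] P2: load  L4 | P0:I, P1:I, P2:E(30) | bus: BusRd
[3] P0: store L4 := 2 | P0:M(2), P1:I, P2:I | bus: BusRdX
[4] P1: load  L3 | P0:I, P1:E(60), P2:I | bus: BusRd
[5] P2: store L5 := 49 | P0:I, P1:I, P2:M(49) | bus: BusRdX
[6] P2: store L5 := 37 | P0:I, P1:I, P2:M(37) | bus: none
[7] P2: load  L5 | P0:I, P1:I, P2:M(37) | bus: none
[8] P0: load  L5 | P0:S(37), P1:I, P2:S(37) | bus: BusRd,Flush
[9] P0: store L5 := 99 | P0:M(99), P1:I, P2:I | bus: BusUpgr
[10] P2: load  L4 | P0:S(2), P1:I, P2:S(2) | bus: BusRd,Flush
[11] P2: store L5 := 56 | P0:I, P1:I, P2:M(56) | bus: BusRdX,Flush
[12] P1: load  L5 | P0:I, P1:S(56), P2:S(56) | bus: BusRd,Flush
[13] P2: store L2 := 24 | P0:I, P1:I, P2:M(24) | bus: BusRdX
[14] P0: load  L5 | P0:S(56), P1:S(56), P2:S(56) | bus: BusRd
[15] P1: store L5 := 43 | P0:I, P1:M(43), P2:I | bus: BusUpgr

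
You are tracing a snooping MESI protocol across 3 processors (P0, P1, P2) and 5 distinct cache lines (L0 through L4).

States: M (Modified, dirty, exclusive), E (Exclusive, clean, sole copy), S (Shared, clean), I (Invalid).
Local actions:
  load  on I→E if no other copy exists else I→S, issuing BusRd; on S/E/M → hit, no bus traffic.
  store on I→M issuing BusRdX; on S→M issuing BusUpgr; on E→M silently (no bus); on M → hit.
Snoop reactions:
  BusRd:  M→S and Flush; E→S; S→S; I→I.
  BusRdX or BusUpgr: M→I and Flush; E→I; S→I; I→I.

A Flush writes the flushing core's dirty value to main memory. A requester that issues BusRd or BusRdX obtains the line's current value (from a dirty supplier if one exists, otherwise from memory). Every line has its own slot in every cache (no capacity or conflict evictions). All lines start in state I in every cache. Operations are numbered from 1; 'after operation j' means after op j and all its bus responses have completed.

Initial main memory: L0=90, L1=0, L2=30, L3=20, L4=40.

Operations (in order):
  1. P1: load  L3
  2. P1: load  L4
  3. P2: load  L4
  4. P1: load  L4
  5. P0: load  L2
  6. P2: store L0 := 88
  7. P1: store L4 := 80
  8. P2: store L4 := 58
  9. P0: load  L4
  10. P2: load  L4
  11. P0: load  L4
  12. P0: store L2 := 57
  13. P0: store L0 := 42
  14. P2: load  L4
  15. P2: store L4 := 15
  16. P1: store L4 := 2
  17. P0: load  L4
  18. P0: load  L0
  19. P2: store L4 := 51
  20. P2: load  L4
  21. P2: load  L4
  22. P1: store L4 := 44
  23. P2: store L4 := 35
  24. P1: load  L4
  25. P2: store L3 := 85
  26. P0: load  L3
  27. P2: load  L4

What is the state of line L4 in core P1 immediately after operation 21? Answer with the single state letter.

1. P1: load  L3  bus=[BusRd]  L3: P0=I P1=E P2=I  mem[L3]=20
2. P1: load  L4  bus=[BusRd]  L4: P0=I P1=E P2=I  mem[L4]=40
3. P2: load  L4  bus=[BusRd]  L4: P0=I P1=S P2=S  mem[L4]=40
4. P1: load  L4  bus=[-]  L4: P0=I P1=S P2=S  mem[L4]=40
5. P0: load  L2  bus=[BusRd]  L2: P0=E P1=I P2=I  mem[L2]=30
6. P2: store L0 := 88  bus=[BusRdX]  L0: P0=I P1=I P2=M  mem[L0]=90
7. P1: store L4 := 80  bus=[BusUpgr]  L4: P0=I P1=M P2=I  mem[L4]=40
8. P2: store L4 := 58  bus=[BusRdX,Flush]  L4: P0=I P1=I P2=M  mem[L4]=80
9. P0: load  L4  bus=[BusRd,Flush]  L4: P0=S P1=I P2=S  mem[L4]=58
10. P2: load  L4  bus=[-]  L4: P0=S P1=I P2=S  mem[L4]=58
11. P0: load  L4  bus=[-]  L4: P0=S P1=I P2=S  mem[L4]=58
12. P0: store L2 := 57  bus=[-]  L2: P0=M P1=I P2=I  mem[L2]=30
13. P0: store L0 := 42  bus=[BusRdX,Flush]  L0: P0=M P1=I P2=I  mem[L0]=88
14. P2: load  L4  bus=[-]  L4: P0=S P1=I P2=S  mem[L4]=58
15. P2: store L4 := 15  bus=[BusUpgr]  L4: P0=I P1=I P2=M  mem[L4]=58
16. P1: store L4 := 2  bus=[BusRdX,Flush]  L4: P0=I P1=M P2=I  mem[L4]=15
17. P0: load  L4  bus=[BusRd,Flush]  L4: P0=S P1=S P2=I  mem[L4]=2
18. P0: load  L0  bus=[-]  L0: P0=M P1=I P2=I  mem[L0]=88
19. P2: store L4 := 51  bus=[BusRdX]  L4: P0=I P1=I P2=M  mem[L4]=2
20. P2: load  L4  bus=[-]  L4: P0=I P1=I P2=M  mem[L4]=2
21. P2: load  L4  bus=[-]  L4: P0=I P1=I P2=M  mem[L4]=2
22. P1: store L4 := 44  bus=[BusRdX,Flush]  L4: P0=I P1=M P2=I  mem[L4]=51
23. P2: store L4 := 35  bus=[BusRdX,Flush]  L4: P0=I P1=I P2=M  mem[L4]=44
24. P1: load  L4  bus=[BusRd,Flush]  L4: P0=I P1=S P2=S  mem[L4]=35
25. P2: store L3 := 85  bus=[BusRdX]  L3: P0=I P1=I P2=M  mem[L3]=20
26. P0: load  L3  bus=[BusRd,Flush]  L3: P0=S P1=I P2=S  mem[L3]=85
27. P2: load  L4  bus=[-]  L4: P0=I P1=S P2=S  mem[L4]=35

state = I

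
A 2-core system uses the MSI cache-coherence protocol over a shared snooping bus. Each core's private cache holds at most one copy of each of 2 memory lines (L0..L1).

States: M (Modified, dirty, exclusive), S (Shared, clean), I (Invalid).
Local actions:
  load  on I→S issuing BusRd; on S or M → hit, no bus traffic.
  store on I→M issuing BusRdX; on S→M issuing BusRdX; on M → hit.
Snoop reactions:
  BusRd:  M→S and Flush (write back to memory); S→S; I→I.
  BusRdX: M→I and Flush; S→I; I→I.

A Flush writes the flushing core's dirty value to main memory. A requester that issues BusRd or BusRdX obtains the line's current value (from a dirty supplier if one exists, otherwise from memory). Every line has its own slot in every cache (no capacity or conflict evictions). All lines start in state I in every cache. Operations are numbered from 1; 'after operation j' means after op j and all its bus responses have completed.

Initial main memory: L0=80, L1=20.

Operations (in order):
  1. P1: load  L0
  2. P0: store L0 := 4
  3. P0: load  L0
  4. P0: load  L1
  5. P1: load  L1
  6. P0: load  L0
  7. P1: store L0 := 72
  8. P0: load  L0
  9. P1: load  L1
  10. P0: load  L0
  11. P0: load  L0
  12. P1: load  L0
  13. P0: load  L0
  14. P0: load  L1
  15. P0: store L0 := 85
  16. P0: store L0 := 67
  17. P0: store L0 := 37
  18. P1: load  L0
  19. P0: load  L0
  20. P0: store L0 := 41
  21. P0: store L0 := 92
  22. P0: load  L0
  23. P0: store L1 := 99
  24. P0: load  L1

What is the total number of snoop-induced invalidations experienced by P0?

  op1 P1: load  L0 → I/S on L0; bus BusRd; mem=80
  op2 P0: store L0 := 4 → M/I on L0; bus BusRdX; mem=80
  op3 P0: load  L0 → M/I on L0; bus (none); mem=80
  op4 P0: load  L1 → S/I on L1; bus BusRd; mem=20
  op5 P1: load  L1 → S/S on L1; bus BusRd; mem=20
  op6 P0: load  L0 → M/I on L0; bus (none); mem=80
  op7 P1: store L0 := 72 → I/M on L0; bus BusRdX Flush; mem=4
  op8 P0: load  L0 → S/S on L0; bus BusRd Flush; mem=72
  op9 P1: load  L1 → S/S on L1; bus (none); mem=20
  op10 P0: load  L0 → S/S on L0; bus (none); mem=72
  op11 P0: load  L0 → S/S on L0; bus (none); mem=72
  op12 P1: load  L0 → S/S on L0; bus (none); mem=72
  op13 P0: load  L0 → S/S on L0; bus (none); mem=72
  op14 P0: load  L1 → S/S on L1; bus (none); mem=20
  op15 P0: store L0 := 85 → M/I on L0; bus BusRdX; mem=72
  op16 P0: store L0 := 67 → M/I on L0; bus (none); mem=72
  op17 P0: store L0 := 37 → M/I on L0; bus (none); mem=72
  op18 P1: load  L0 → S/S on L0; bus BusRd Flush; mem=37
  op19 P0: load  L0 → S/S on L0; bus (none); mem=37
  op20 P0: store L0 := 41 → M/I on L0; bus BusRdX; mem=37
  op21 P0: store L0 := 92 → M/I on L0; bus (none); mem=37
  op22 P0: load  L0 → M/I on L0; bus (none); mem=37
  op23 P0: store L1 := 99 → M/I on L1; bus BusRdX; mem=20
  op24 P0: load  L1 → M/I on L1; bus (none); mem=20

invalidations = 1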